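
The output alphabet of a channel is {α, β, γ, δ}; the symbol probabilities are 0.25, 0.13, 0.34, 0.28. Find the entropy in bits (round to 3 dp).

H = −Σ pᵢ log₂ pᵢ.
−0.25·log₂(0.25) = 0.5000
−0.13·log₂(0.13) = 0.3826
−0.34·log₂(0.34) = 0.5292
−0.28·log₂(0.28) = 0.5142
Sum ≈ 1.9260 → 1.926 bits.

1.926 bits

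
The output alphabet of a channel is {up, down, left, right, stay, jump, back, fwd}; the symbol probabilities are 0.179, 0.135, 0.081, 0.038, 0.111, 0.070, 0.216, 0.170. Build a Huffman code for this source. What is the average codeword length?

Repeatedly combine the two least-probable nodes; the expected code length is the sum of the merged weights.
merge 19/500 + 7/100 → 27/250
merge 81/1000 + 27/250 → 189/1000
merge 111/1000 + 27/200 → 123/500
merge 17/100 + 179/1000 → 349/1000
merge 189/1000 + 27/125 → 81/200
merge 123/500 + 349/1000 → 119/200
merge 81/200 + 119/200 → 1
L = 27/250 + 189/1000 + 123/500 + 349/1000 + 81/200 + 119/200 + 1 = 723/250 = 2.892 bits/symbol.

2.892 bits/symbol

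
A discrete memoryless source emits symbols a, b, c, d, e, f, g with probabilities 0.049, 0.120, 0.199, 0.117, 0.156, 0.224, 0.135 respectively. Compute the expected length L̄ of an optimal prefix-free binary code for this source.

Repeatedly combine the two least-probable nodes; the expected code length is the sum of the merged weights.
merge 49/1000 + 117/1000 → 83/500
merge 3/25 + 27/200 → 51/200
merge 39/250 + 83/500 → 161/500
merge 199/1000 + 28/125 → 423/1000
merge 51/200 + 161/500 → 577/1000
merge 423/1000 + 577/1000 → 1
L = 83/500 + 51/200 + 161/500 + 423/1000 + 577/1000 + 1 = 2743/1000 = 2.743 bits/symbol.

2.743 bits/symbol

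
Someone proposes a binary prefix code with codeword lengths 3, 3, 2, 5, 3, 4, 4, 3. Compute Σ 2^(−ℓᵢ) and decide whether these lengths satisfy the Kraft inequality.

With common denominator 2^5 = 32: Σ 2^(−ℓᵢ) = 4/32 + 4/32 + 8/32 + 1/32 + 4/32 + 2/32 + 2/32 + 4/32 = 29/32 = 0.90625.
Kraft's inequality requires Σ ≤ 1; here Σ = 0.90625 ≤ 1, so such a prefix code exists.

0.90625; yes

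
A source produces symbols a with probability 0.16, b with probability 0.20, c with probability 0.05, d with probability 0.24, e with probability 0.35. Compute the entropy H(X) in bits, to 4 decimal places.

H = −Σ pᵢ log₂ pᵢ.
−0.16·log₂(0.16) = 0.4230
−0.20·log₂(0.20) = 0.4644
−0.05·log₂(0.05) = 0.2161
−0.24·log₂(0.24) = 0.4941
−0.35·log₂(0.35) = 0.5301
Sum ≈ 2.1277 → 2.1277 bits.

2.1277 bits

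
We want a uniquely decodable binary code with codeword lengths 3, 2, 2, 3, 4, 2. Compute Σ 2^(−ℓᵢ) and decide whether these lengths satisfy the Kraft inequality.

With common denominator 2^4 = 16: Σ 2^(−ℓᵢ) = 2/16 + 4/16 + 4/16 + 2/16 + 1/16 + 4/16 = 17/16 = 1.0625.
Kraft's inequality requires Σ ≤ 1; here Σ = 1.0625 > 1, so no such prefix code exists.

1.0625; no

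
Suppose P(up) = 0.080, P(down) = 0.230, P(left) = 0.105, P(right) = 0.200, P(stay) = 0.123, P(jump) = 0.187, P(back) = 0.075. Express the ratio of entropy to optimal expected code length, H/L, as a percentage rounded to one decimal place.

98.7%

Entropy H = −Σ p log₂ p ≈ 2.6894 bits.
Huffman merges: 3/40+2/25→31/200; 21/200+123/1000→57/250; 31/200+187/1000→171/500; 1/5+57/250→107/250; 23/100+171/500→143/250; 107/250+143/250→1. L = 109/40 ≈ 2.7250.
Efficiency = H/L = 2.6894/2.7250 = 98.7%.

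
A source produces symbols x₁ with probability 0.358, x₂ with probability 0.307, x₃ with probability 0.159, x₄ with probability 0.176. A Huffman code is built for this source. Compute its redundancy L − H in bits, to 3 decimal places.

Entropy H = −Σ p log₂ p ≈ 1.9165 bits.
Huffman merges: 159/1000+22/125→67/200; 307/1000+67/200→321/500; 179/500+321/500→1. L = 1977/1000 ≈ 1.9770.
L − H = 1.9770 − 1.9165 = 0.060 bits.

0.060 bits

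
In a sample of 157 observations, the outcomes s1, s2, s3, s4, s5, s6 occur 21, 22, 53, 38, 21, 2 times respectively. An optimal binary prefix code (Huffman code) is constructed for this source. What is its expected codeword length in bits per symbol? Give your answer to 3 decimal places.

Probabilities are the counts divided by 157.
Repeatedly combine the two least-probable nodes; the expected code length is the sum of the merged weights.
merge 2/157 + 21/157 → 23/157
merge 21/157 + 22/157 → 43/157
merge 23/157 + 38/157 → 61/157
merge 43/157 + 53/157 → 96/157
merge 61/157 + 96/157 → 1
L = 23/157 + 43/157 + 61/157 + 96/157 + 1 = 380/157 ≈ 2.420 bits/symbol.

2.420 bits/symbol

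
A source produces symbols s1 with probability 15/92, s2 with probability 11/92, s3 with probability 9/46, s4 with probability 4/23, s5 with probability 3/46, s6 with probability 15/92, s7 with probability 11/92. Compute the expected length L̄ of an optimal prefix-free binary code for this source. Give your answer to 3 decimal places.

2.804 bits/symbol

Repeatedly combine the two least-probable nodes; the expected code length is the sum of the merged weights.
merge 3/46 + 11/92 → 17/92
merge 11/92 + 15/92 → 13/46
merge 15/92 + 4/23 → 31/92
merge 17/92 + 9/46 → 35/92
merge 13/46 + 31/92 → 57/92
merge 35/92 + 57/92 → 1
L = 17/92 + 13/46 + 31/92 + 35/92 + 57/92 + 1 = 129/46 ≈ 2.804 bits/symbol.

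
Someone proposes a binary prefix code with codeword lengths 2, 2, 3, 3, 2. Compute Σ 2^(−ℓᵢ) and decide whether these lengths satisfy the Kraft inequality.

1; yes

With common denominator 2^3 = 8: Σ 2^(−ℓᵢ) = 2/8 + 2/8 + 1/8 + 1/8 + 2/8 = 8/8 = 1.
Kraft's inequality requires Σ ≤ 1; here Σ = 1 ≤ 1, so such a prefix code exists.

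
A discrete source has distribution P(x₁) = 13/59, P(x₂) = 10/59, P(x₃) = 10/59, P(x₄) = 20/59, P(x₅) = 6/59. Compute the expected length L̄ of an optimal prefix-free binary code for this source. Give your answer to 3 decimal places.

Repeatedly combine the two least-probable nodes; the expected code length is the sum of the merged weights.
merge 6/59 + 10/59 → 16/59
merge 10/59 + 13/59 → 23/59
merge 16/59 + 20/59 → 36/59
merge 23/59 + 36/59 → 1
L = 16/59 + 23/59 + 36/59 + 1 = 134/59 ≈ 2.271 bits/symbol.

2.271 bits/symbol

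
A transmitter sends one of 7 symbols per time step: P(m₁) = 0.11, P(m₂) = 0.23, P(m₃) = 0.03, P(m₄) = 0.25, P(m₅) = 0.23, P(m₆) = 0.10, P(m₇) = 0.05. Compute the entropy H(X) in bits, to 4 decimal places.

2.5257 bits

H = −Σ pᵢ log₂ pᵢ.
−0.11·log₂(0.11) = 0.3503
−0.23·log₂(0.23) = 0.4877
−0.03·log₂(0.03) = 0.1518
−0.25·log₂(0.25) = 0.5000
−0.23·log₂(0.23) = 0.4877
−0.10·log₂(0.10) = 0.3322
−0.05·log₂(0.05) = 0.2161
Sum ≈ 2.5257 → 2.5257 bits.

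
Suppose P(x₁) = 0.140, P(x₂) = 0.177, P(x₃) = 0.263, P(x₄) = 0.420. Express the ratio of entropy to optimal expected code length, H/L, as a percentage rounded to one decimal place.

Entropy H = −Σ p log₂ p ≈ 1.8717 bits.
Huffman merges: 7/50+177/1000→317/1000; 263/1000+317/1000→29/50; 21/50+29/50→1. L = 1897/1000 ≈ 1.8970.
Efficiency = H/L = 1.8717/1.8970 = 98.7%.

98.7%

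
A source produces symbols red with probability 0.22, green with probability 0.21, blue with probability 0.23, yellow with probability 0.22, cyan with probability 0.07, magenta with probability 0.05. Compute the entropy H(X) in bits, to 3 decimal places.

H = −Σ pᵢ log₂ pᵢ.
−0.22·log₂(0.22) = 0.4806
−0.21·log₂(0.21) = 0.4728
−0.23·log₂(0.23) = 0.4877
−0.22·log₂(0.22) = 0.4806
−0.07·log₂(0.07) = 0.2686
−0.05·log₂(0.05) = 0.2161
Sum ≈ 2.4063 → 2.406 bits.

2.406 bits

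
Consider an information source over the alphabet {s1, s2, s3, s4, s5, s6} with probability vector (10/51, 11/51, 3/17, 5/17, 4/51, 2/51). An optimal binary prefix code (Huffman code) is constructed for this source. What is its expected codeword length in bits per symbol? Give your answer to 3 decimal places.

2.412 bits/symbol

Repeatedly combine the two least-probable nodes; the expected code length is the sum of the merged weights.
merge 2/51 + 4/51 → 2/17
merge 2/17 + 3/17 → 5/17
merge 10/51 + 11/51 → 7/17
merge 5/17 + 5/17 → 10/17
merge 7/17 + 10/17 → 1
L = 2/17 + 5/17 + 7/17 + 10/17 + 1 = 41/17 ≈ 2.412 bits/symbol.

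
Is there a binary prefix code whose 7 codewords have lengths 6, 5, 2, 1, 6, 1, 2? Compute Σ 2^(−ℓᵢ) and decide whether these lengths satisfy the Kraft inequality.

1.5625; no

With common denominator 2^6 = 64: Σ 2^(−ℓᵢ) = 1/64 + 2/64 + 16/64 + 32/64 + 1/64 + 32/64 + 16/64 = 100/64 = 1.5625.
Kraft's inequality requires Σ ≤ 1; here Σ = 1.5625 > 1, so no such prefix code exists.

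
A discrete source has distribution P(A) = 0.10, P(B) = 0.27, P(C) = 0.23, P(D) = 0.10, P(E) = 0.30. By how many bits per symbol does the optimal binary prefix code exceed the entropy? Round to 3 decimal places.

0.017 bits

Entropy H = −Σ p log₂ p ≈ 2.1832 bits.
Huffman merges: 1/10+1/10→1/5; 1/5+23/100→43/100; 27/100+3/10→57/100; 43/100+57/100→1. L = 11/5 ≈ 2.2000.
L − H = 2.2000 − 2.1832 = 0.017 bits.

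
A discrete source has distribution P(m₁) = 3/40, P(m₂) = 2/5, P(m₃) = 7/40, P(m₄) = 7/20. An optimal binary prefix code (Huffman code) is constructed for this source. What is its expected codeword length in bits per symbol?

Repeatedly combine the two least-probable nodes; the expected code length is the sum of the merged weights.
merge 3/40 + 7/40 → 1/4
merge 1/4 + 7/20 → 3/5
merge 2/5 + 3/5 → 1
L = 1/4 + 3/5 + 1 = 37/20 = 1.85 bits/symbol.

1.85 bits/symbol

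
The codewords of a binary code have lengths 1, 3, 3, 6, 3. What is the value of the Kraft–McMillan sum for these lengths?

0.890625

With common denominator 2^6 = 64: Σ 2^(−ℓᵢ) = 32/64 + 8/64 + 8/64 + 1/64 + 8/64 = 57/64 = 0.890625.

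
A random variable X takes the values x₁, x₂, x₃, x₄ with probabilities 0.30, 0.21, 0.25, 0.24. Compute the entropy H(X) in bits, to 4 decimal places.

H = −Σ pᵢ log₂ pᵢ.
−0.30·log₂(0.30) = 0.5211
−0.21·log₂(0.21) = 0.4728
−0.25·log₂(0.25) = 0.5000
−0.24·log₂(0.24) = 0.4941
Sum ≈ 1.9880 → 1.9880 bits.

1.9880 bits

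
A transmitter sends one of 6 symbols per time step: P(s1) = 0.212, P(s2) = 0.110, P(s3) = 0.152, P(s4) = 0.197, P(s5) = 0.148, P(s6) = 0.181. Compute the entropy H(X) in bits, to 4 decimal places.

2.5538 bits

H = −Σ pᵢ log₂ pᵢ.
−0.212·log₂(0.212) = 0.4744
−0.110·log₂(0.110) = 0.3503
−0.152·log₂(0.152) = 0.4131
−0.197·log₂(0.197) = 0.4617
−0.148·log₂(0.148) = 0.4079
−0.181·log₂(0.181) = 0.4463
Sum ≈ 2.5538 → 2.5538 bits.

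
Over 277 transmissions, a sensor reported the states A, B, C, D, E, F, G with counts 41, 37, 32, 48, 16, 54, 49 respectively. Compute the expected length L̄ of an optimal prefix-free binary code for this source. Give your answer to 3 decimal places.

Probabilities are the counts divided by 277.
Repeatedly combine the two least-probable nodes; the expected code length is the sum of the merged weights.
merge 16/277 + 32/277 → 48/277
merge 37/277 + 41/277 → 78/277
merge 48/277 + 48/277 → 96/277
merge 49/277 + 54/277 → 103/277
merge 78/277 + 96/277 → 174/277
merge 103/277 + 174/277 → 1
L = 48/277 + 78/277 + 96/277 + 103/277 + 174/277 + 1 = 776/277 ≈ 2.801 bits/symbol.

2.801 bits/symbol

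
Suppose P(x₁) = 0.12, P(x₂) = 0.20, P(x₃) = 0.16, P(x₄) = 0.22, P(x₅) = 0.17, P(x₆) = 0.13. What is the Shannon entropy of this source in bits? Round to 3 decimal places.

H = −Σ pᵢ log₂ pᵢ.
−0.12·log₂(0.12) = 0.3671
−0.20·log₂(0.20) = 0.4644
−0.16·log₂(0.16) = 0.4230
−0.22·log₂(0.22) = 0.4806
−0.17·log₂(0.17) = 0.4346
−0.13·log₂(0.13) = 0.3826
Sum ≈ 2.5523 → 2.552 bits.

2.552 bits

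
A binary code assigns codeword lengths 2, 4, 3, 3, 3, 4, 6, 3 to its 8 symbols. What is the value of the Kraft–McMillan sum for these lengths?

0.890625

With common denominator 2^6 = 64: Σ 2^(−ℓᵢ) = 16/64 + 4/64 + 8/64 + 8/64 + 8/64 + 4/64 + 1/64 + 8/64 = 57/64 = 0.890625.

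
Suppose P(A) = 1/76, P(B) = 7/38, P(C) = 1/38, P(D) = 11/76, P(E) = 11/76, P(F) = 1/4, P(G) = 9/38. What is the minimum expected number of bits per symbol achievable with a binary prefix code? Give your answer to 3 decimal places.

2.553 bits/symbol

Repeatedly combine the two least-probable nodes; the expected code length is the sum of the merged weights.
merge 1/76 + 1/38 → 3/76
merge 3/76 + 11/76 → 7/38
merge 11/76 + 7/38 → 25/76
merge 7/38 + 9/38 → 8/19
merge 1/4 + 25/76 → 11/19
merge 8/19 + 11/19 → 1
L = 3/76 + 7/38 + 25/76 + 8/19 + 11/19 + 1 = 97/38 ≈ 2.553 bits/symbol.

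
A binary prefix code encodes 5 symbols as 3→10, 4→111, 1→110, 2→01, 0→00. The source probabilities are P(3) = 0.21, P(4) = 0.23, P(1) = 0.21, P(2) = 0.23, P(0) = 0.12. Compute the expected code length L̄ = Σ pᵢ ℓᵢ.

L̄ = Σ pᵢ·ℓᵢ = 0.21·2 + 0.23·3 + 0.21·3 + 0.23·2 + 0.12·2 = 2.44 bits/symbol.

2.44 bits/symbol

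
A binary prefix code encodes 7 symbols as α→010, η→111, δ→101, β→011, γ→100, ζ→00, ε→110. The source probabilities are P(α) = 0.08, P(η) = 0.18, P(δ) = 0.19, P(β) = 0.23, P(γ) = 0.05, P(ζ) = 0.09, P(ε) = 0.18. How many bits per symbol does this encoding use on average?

L̄ = Σ pᵢ·ℓᵢ = 0.08·3 + 0.18·3 + 0.19·3 + 0.23·3 + 0.05·3 + 0.09·2 + 0.18·3 = 2.91 bits/symbol.

2.91 bits/symbol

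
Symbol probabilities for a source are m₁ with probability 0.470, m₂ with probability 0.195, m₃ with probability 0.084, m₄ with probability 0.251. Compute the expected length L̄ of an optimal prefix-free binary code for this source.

Repeatedly combine the two least-probable nodes; the expected code length is the sum of the merged weights.
merge 21/250 + 39/200 → 279/1000
merge 251/1000 + 279/1000 → 53/100
merge 47/100 + 53/100 → 1
L = 279/1000 + 53/100 + 1 = 1809/1000 = 1.809 bits/symbol.

1.809 bits/symbol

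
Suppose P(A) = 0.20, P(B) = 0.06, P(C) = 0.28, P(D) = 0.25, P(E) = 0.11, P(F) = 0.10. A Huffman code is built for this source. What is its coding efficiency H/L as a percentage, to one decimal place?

Entropy H = −Σ p log₂ p ≈ 2.4046 bits.
Huffman merges: 3/50+1/10→4/25; 11/100+4/25→27/100; 1/5+1/4→9/20; 27/100+7/25→11/20; 9/20+11/20→1. L = 243/100 ≈ 2.4300.
Efficiency = H/L = 2.4046/2.4300 = 99.0%.

99.0%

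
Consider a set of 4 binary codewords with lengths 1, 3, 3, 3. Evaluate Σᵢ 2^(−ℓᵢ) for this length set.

0.875

With common denominator 2^3 = 8: Σ 2^(−ℓᵢ) = 4/8 + 1/8 + 1/8 + 1/8 = 7/8 = 0.875.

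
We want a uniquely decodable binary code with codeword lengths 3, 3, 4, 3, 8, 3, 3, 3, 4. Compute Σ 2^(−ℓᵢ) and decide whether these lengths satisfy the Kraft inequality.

With common denominator 2^8 = 256: Σ 2^(−ℓᵢ) = 32/256 + 32/256 + 16/256 + 32/256 + 1/256 + 32/256 + 32/256 + 32/256 + 16/256 = 225/256 = 0.87890625.
Kraft's inequality requires Σ ≤ 1; here Σ = 0.87890625 ≤ 1, so such a prefix code exists.

0.87890625; yes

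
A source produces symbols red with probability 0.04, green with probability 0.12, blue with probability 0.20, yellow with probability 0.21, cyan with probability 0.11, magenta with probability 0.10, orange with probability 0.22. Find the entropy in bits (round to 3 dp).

H = −Σ pᵢ log₂ pᵢ.
−0.04·log₂(0.04) = 0.1858
−0.12·log₂(0.12) = 0.3671
−0.20·log₂(0.20) = 0.4644
−0.21·log₂(0.21) = 0.4728
−0.11·log₂(0.11) = 0.3503
−0.10·log₂(0.10) = 0.3322
−0.22·log₂(0.22) = 0.4806
Sum ≈ 2.6531 → 2.653 bits.

2.653 bits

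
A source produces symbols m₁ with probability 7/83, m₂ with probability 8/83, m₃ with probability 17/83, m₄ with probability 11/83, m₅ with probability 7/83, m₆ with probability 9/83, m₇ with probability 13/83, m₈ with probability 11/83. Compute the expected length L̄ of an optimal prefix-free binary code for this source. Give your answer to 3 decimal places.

2.964 bits/symbol

Repeatedly combine the two least-probable nodes; the expected code length is the sum of the merged weights.
merge 7/83 + 7/83 → 14/83
merge 8/83 + 9/83 → 17/83
merge 11/83 + 11/83 → 22/83
merge 13/83 + 14/83 → 27/83
merge 17/83 + 17/83 → 34/83
merge 22/83 + 27/83 → 49/83
merge 34/83 + 49/83 → 1
L = 14/83 + 17/83 + 22/83 + 27/83 + 34/83 + 49/83 + 1 = 246/83 ≈ 2.964 bits/symbol.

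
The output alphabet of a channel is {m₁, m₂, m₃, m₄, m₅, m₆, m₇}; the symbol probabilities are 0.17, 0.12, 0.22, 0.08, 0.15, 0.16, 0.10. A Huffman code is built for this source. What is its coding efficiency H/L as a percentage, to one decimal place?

98.5%

Entropy H = −Σ p log₂ p ≈ 2.7395 bits.
Huffman merges: 2/25+1/10→9/50; 3/25+3/20→27/100; 4/25+17/100→33/100; 9/50+11/50→2/5; 27/100+33/100→3/5; 2/5+3/5→1. L = 139/50 ≈ 2.7800.
Efficiency = H/L = 2.7395/2.7800 = 98.5%.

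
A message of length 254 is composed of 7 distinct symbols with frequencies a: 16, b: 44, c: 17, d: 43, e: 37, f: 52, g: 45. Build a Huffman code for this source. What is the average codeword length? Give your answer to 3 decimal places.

Probabilities are the counts divided by 254.
Repeatedly combine the two least-probable nodes; the expected code length is the sum of the merged weights.
merge 8/127 + 17/254 → 33/254
merge 33/254 + 37/254 → 35/127
merge 43/254 + 22/127 → 87/254
merge 45/254 + 26/127 → 97/254
merge 35/127 + 87/254 → 157/254
merge 97/254 + 157/254 → 1
L = 33/254 + 35/127 + 87/254 + 97/254 + 157/254 + 1 = 349/127 ≈ 2.748 bits/symbol.

2.748 bits/symbol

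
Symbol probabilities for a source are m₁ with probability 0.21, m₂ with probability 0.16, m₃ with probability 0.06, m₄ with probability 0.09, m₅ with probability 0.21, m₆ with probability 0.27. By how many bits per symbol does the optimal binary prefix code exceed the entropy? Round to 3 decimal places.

Entropy H = −Σ p log₂ p ≈ 2.4349 bits.
Huffman merges: 3/50+9/100→3/20; 3/20+4/25→31/100; 21/100+21/100→21/50; 27/100+31/100→29/50; 21/50+29/50→1. L = 123/50 ≈ 2.4600.
L − H = 2.4600 − 2.4349 = 0.025 bits.

0.025 bits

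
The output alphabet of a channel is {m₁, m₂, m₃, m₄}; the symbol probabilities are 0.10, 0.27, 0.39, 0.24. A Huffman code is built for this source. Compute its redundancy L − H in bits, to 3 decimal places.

0.084 bits

Entropy H = −Σ p log₂ p ≈ 1.8661 bits.
Huffman merges: 1/10+6/25→17/50; 27/100+17/50→61/100; 39/100+61/100→1. L = 39/20 ≈ 1.9500.
L − H = 1.9500 − 1.8661 = 0.084 bits.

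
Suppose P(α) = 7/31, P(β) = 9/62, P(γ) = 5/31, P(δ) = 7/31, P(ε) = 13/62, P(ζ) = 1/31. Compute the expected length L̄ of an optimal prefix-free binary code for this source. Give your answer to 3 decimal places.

Repeatedly combine the two least-probable nodes; the expected code length is the sum of the merged weights.
merge 1/31 + 9/62 → 11/62
merge 5/31 + 11/62 → 21/62
merge 13/62 + 7/31 → 27/62
merge 7/31 + 21/62 → 35/62
merge 27/62 + 35/62 → 1
L = 11/62 + 21/62 + 27/62 + 35/62 + 1 = 78/31 ≈ 2.516 bits/symbol.

2.516 bits/symbol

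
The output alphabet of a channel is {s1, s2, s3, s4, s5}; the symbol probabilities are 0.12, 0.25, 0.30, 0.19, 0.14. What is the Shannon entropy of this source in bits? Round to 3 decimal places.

2.240 bits

H = −Σ pᵢ log₂ pᵢ.
−0.12·log₂(0.12) = 0.3671
−0.25·log₂(0.25) = 0.5000
−0.30·log₂(0.30) = 0.5211
−0.19·log₂(0.19) = 0.4552
−0.14·log₂(0.14) = 0.3971
Sum ≈ 2.2405 → 2.240 bits.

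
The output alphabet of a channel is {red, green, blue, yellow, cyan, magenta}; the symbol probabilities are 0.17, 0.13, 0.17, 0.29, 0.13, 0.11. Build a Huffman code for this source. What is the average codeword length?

Repeatedly combine the two least-probable nodes; the expected code length is the sum of the merged weights.
merge 11/100 + 13/100 → 6/25
merge 13/100 + 17/100 → 3/10
merge 17/100 + 6/25 → 41/100
merge 29/100 + 3/10 → 59/100
merge 41/100 + 59/100 → 1
L = 6/25 + 3/10 + 41/100 + 59/100 + 1 = 127/50 = 2.54 bits/symbol.

2.54 bits/symbol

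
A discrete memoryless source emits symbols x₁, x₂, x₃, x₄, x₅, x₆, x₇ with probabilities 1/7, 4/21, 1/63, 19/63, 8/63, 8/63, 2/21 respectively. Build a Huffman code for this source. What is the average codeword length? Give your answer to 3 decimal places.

Repeatedly combine the two least-probable nodes; the expected code length is the sum of the merged weights.
merge 1/63 + 2/21 → 1/9
merge 1/9 + 8/63 → 5/21
merge 8/63 + 1/7 → 17/63
merge 4/21 + 5/21 → 3/7
merge 17/63 + 19/63 → 4/7
merge 3/7 + 4/7 → 1
L = 1/9 + 5/21 + 17/63 + 3/7 + 4/7 + 1 = 55/21 ≈ 2.619 bits/symbol.

2.619 bits/symbol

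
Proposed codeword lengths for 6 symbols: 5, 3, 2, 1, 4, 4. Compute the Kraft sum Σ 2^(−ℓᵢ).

With common denominator 2^5 = 32: Σ 2^(−ℓᵢ) = 1/32 + 4/32 + 8/32 + 16/32 + 2/32 + 2/32 = 33/32 = 1.03125.

1.03125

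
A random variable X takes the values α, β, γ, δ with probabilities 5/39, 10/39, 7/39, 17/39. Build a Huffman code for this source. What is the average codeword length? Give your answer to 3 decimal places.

1.872 bits/symbol

Repeatedly combine the two least-probable nodes; the expected code length is the sum of the merged weights.
merge 5/39 + 7/39 → 4/13
merge 10/39 + 4/13 → 22/39
merge 17/39 + 22/39 → 1
L = 4/13 + 22/39 + 1 = 73/39 ≈ 1.872 bits/symbol.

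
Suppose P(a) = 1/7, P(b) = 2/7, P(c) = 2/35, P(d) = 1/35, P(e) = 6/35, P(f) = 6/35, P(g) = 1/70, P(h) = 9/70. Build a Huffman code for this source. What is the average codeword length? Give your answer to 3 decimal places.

2.686 bits/symbol

Repeatedly combine the two least-probable nodes; the expected code length is the sum of the merged weights.
merge 1/70 + 1/35 → 3/70
merge 3/70 + 2/35 → 1/10
merge 1/10 + 9/70 → 8/35
merge 1/7 + 6/35 → 11/35
merge 6/35 + 8/35 → 2/5
merge 2/7 + 11/35 → 3/5
merge 2/5 + 3/5 → 1
L = 3/70 + 1/10 + 8/35 + 11/35 + 2/5 + 3/5 + 1 = 94/35 ≈ 2.686 bits/symbol.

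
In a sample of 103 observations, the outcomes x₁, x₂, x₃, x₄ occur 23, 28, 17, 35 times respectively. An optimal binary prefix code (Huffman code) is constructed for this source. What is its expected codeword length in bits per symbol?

2 bits/symbol

Probabilities are the counts divided by 103.
Repeatedly combine the two least-probable nodes; the expected code length is the sum of the merged weights.
merge 17/103 + 23/103 → 40/103
merge 28/103 + 35/103 → 63/103
merge 40/103 + 63/103 → 1
L = 40/103 + 63/103 + 1 = 2 bits/symbol.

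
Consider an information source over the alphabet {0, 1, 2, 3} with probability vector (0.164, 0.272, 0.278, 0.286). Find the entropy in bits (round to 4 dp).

H = −Σ pᵢ log₂ pᵢ.
−0.164·log₂(0.164) = 0.4278
−0.272·log₂(0.272) = 0.5109
−0.278·log₂(0.278) = 0.5134
−0.286·log₂(0.286) = 0.5165
Sum ≈ 1.9686 → 1.9686 bits.

1.9686 bits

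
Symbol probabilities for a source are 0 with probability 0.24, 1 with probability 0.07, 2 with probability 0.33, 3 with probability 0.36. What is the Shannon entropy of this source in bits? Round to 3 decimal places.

H = −Σ pᵢ log₂ pᵢ.
−0.24·log₂(0.24) = 0.4941
−0.07·log₂(0.07) = 0.2686
−0.33·log₂(0.33) = 0.5278
−0.36·log₂(0.36) = 0.5306
Sum ≈ 1.8211 → 1.821 bits.

1.821 bits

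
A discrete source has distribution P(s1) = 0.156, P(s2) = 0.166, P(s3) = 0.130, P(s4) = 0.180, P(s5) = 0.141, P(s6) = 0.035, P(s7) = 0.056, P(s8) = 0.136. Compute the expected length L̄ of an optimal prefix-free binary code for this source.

Repeatedly combine the two least-probable nodes; the expected code length is the sum of the merged weights.
merge 7/200 + 7/125 → 91/1000
merge 91/1000 + 13/100 → 221/1000
merge 17/125 + 141/1000 → 277/1000
merge 39/250 + 83/500 → 161/500
merge 9/50 + 221/1000 → 401/1000
merge 277/1000 + 161/500 → 599/1000
merge 401/1000 + 599/1000 → 1
L = 91/1000 + 221/1000 + 277/1000 + 161/500 + 401/1000 + 599/1000 + 1 = 2911/1000 = 2.911 bits/symbol.

2.911 bits/symbol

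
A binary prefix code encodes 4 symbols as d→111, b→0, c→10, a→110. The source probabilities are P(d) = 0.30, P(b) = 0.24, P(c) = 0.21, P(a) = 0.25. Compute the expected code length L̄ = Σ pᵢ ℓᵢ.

2.31 bits/symbol

L̄ = Σ pᵢ·ℓᵢ = 0.30·3 + 0.24·1 + 0.21·2 + 0.25·3 = 2.31 bits/symbol.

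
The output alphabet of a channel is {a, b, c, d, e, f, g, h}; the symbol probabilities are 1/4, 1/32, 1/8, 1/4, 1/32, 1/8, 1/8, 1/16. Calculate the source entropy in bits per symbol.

Each probability is a power of 1/2, so log₂(1/p) is an integer.
H = Σ p·log₂(1/p) = 1/4·2 + 1/32·5 + 1/8·3 + 1/4·2 + 1/32·5 + 1/8·3 + 1/8·3 + 1/16·4 = 2.6875 bits.

2.6875 bits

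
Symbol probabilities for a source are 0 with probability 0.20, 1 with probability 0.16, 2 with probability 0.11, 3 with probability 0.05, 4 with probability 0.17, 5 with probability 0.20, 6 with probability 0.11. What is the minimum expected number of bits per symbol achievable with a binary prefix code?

Repeatedly combine the two least-probable nodes; the expected code length is the sum of the merged weights.
merge 1/20 + 11/100 → 4/25
merge 11/100 + 4/25 → 27/100
merge 4/25 + 17/100 → 33/100
merge 1/5 + 1/5 → 2/5
merge 27/100 + 33/100 → 3/5
merge 2/5 + 3/5 → 1
L = 4/25 + 27/100 + 33/100 + 2/5 + 3/5 + 1 = 69/25 = 2.76 bits/symbol.

2.76 bits/symbol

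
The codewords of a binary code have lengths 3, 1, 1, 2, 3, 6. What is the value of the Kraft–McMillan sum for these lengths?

1.515625

With common denominator 2^6 = 64: Σ 2^(−ℓᵢ) = 8/64 + 32/64 + 32/64 + 16/64 + 8/64 + 1/64 = 97/64 = 1.515625.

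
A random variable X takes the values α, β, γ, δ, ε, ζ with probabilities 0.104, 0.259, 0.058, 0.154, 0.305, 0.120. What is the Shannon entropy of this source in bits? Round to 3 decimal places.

H = −Σ pᵢ log₂ pᵢ.
−0.104·log₂(0.104) = 0.3396
−0.259·log₂(0.259) = 0.5048
−0.058·log₂(0.058) = 0.2383
−0.154·log₂(0.154) = 0.4156
−0.305·log₂(0.305) = 0.5225
−0.120·log₂(0.120) = 0.3671
Sum ≈ 2.3878 → 2.388 bits.

2.388 bits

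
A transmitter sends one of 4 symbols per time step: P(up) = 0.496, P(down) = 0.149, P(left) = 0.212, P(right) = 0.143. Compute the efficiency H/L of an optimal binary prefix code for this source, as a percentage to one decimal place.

Entropy H = −Σ p log₂ p ≈ 1.7867 bits.
Huffman merges: 143/1000+149/1000→73/250; 53/250+73/250→63/125; 62/125+63/125→1. L = 449/250 ≈ 1.7960.
Efficiency = H/L = 1.7867/1.7960 = 99.5%.

99.5%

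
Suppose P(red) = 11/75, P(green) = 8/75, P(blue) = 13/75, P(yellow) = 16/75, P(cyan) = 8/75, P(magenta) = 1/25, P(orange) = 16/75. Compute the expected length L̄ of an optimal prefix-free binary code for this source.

Repeatedly combine the two least-probable nodes; the expected code length is the sum of the merged weights.
merge 1/25 + 8/75 → 11/75
merge 8/75 + 11/75 → 19/75
merge 11/75 + 13/75 → 8/25
merge 16/75 + 16/75 → 32/75
merge 19/75 + 8/25 → 43/75
merge 32/75 + 43/75 → 1
L = 11/75 + 19/75 + 8/25 + 32/75 + 43/75 + 1 = 68/25 = 2.72 bits/symbol.

2.72 bits/symbol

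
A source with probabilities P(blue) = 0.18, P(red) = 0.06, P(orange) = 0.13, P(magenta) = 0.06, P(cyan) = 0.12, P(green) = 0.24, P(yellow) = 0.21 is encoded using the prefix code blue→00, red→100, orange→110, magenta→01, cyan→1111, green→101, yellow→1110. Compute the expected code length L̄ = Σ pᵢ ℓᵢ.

L̄ = Σ pᵢ·ℓᵢ = 0.18·2 + 0.06·3 + 0.13·3 + 0.06·2 + 0.12·4 + 0.24·3 + 0.21·4 = 3.09 bits/symbol.

3.09 bits/symbol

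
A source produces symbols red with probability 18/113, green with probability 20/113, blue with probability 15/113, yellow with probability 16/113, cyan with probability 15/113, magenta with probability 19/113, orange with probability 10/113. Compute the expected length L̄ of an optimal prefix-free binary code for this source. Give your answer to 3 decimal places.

Repeatedly combine the two least-probable nodes; the expected code length is the sum of the merged weights.
merge 10/113 + 15/113 → 25/113
merge 15/113 + 16/113 → 31/113
merge 18/113 + 19/113 → 37/113
merge 20/113 + 25/113 → 45/113
merge 31/113 + 37/113 → 68/113
merge 45/113 + 68/113 → 1
L = 25/113 + 31/113 + 37/113 + 45/113 + 68/113 + 1 = 319/113 ≈ 2.823 bits/symbol.

2.823 bits/symbol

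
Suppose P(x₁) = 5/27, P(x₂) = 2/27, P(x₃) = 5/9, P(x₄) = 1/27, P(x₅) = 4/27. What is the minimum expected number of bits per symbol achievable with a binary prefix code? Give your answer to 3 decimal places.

1.815 bits/symbol

Repeatedly combine the two least-probable nodes; the expected code length is the sum of the merged weights.
merge 1/27 + 2/27 → 1/9
merge 1/9 + 4/27 → 7/27
merge 5/27 + 7/27 → 4/9
merge 4/9 + 5/9 → 1
L = 1/9 + 7/27 + 4/9 + 1 = 49/27 ≈ 1.815 bits/symbol.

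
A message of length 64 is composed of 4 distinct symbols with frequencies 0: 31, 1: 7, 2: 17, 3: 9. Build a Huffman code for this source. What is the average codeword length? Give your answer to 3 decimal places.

1.766 bits/symbol

Probabilities are the counts divided by 64.
Repeatedly combine the two least-probable nodes; the expected code length is the sum of the merged weights.
merge 7/64 + 9/64 → 1/4
merge 1/4 + 17/64 → 33/64
merge 31/64 + 33/64 → 1
L = 1/4 + 33/64 + 1 = 113/64 ≈ 1.766 bits/symbol.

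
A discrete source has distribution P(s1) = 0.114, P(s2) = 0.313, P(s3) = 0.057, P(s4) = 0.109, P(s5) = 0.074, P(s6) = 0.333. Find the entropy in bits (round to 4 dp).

2.2720 bits

H = −Σ pᵢ log₂ pᵢ.
−0.114·log₂(0.114) = 0.3571
−0.313·log₂(0.313) = 0.5245
−0.057·log₂(0.057) = 0.2356
−0.109·log₂(0.109) = 0.3485
−0.074·log₂(0.074) = 0.2780
−0.333·log₂(0.333) = 0.5283
Sum ≈ 2.2720 → 2.2720 bits.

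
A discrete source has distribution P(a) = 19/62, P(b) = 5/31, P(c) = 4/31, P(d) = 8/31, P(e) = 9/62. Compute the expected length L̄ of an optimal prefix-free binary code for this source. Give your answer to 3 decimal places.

2.274 bits/symbol

Repeatedly combine the two least-probable nodes; the expected code length is the sum of the merged weights.
merge 4/31 + 9/62 → 17/62
merge 5/31 + 8/31 → 13/31
merge 17/62 + 19/62 → 18/31
merge 13/31 + 18/31 → 1
L = 17/62 + 13/31 + 18/31 + 1 = 141/62 ≈ 2.274 bits/symbol.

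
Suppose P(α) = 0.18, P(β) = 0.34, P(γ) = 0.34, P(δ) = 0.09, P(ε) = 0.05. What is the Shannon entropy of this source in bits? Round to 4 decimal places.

H = −Σ pᵢ log₂ pᵢ.
−0.18·log₂(0.18) = 0.4453
−0.34·log₂(0.34) = 0.5292
−0.34·log₂(0.34) = 0.5292
−0.09·log₂(0.09) = 0.3127
−0.05·log₂(0.05) = 0.2161
Sum ≈ 2.0324 → 2.0324 bits.

2.0324 bits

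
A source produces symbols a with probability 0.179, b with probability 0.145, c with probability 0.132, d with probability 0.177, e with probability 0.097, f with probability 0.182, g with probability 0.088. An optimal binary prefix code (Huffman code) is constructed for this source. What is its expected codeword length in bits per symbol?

2.818 bits/symbol

Repeatedly combine the two least-probable nodes; the expected code length is the sum of the merged weights.
merge 11/125 + 97/1000 → 37/200
merge 33/250 + 29/200 → 277/1000
merge 177/1000 + 179/1000 → 89/250
merge 91/500 + 37/200 → 367/1000
merge 277/1000 + 89/250 → 633/1000
merge 367/1000 + 633/1000 → 1
L = 37/200 + 277/1000 + 89/250 + 367/1000 + 633/1000 + 1 = 1409/500 = 2.818 bits/symbol.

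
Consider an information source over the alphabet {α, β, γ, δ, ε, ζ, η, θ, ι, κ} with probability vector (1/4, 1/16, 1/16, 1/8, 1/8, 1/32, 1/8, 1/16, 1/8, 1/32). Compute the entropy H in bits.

3.0625 bits

Each probability is a power of 1/2, so log₂(1/p) is an integer.
H = Σ p·log₂(1/p) = 1/4·2 + 1/16·4 + 1/16·4 + 1/8·3 + 1/8·3 + 1/32·5 + 1/8·3 + 1/16·4 + 1/8·3 + 1/32·5 = 3.0625 bits.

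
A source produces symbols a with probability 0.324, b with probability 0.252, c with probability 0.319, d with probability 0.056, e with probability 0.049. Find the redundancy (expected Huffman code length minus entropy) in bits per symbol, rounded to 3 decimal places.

0.105 bits

Entropy H = −Σ p log₂ p ≈ 1.9998 bits.
Huffman merges: 49/1000+7/125→21/200; 21/200+63/250→357/1000; 319/1000+81/250→643/1000; 357/1000+643/1000→1. L = 421/200 ≈ 2.1050.
L − H = 2.1050 − 1.9998 = 0.105 bits.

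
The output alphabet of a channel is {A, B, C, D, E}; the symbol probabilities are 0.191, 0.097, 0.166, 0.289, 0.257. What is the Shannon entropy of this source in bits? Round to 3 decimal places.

H = −Σ pᵢ log₂ pᵢ.
−0.191·log₂(0.191) = 0.4562
−0.097·log₂(0.097) = 0.3265
−0.166·log₂(0.166) = 0.4301
−0.289·log₂(0.289) = 0.5176
−0.257·log₂(0.257) = 0.5038
Sum ≈ 2.2340 → 2.234 bits.

2.234 bits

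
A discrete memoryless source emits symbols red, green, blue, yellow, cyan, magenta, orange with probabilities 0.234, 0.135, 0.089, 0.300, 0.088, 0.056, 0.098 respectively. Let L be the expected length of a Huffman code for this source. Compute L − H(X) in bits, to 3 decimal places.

0.028 bits

Entropy H = −Σ p log₂ p ≈ 2.5819 bits.
Huffman merges: 7/125+11/125→18/125; 89/1000+49/500→187/1000; 27/200+18/125→279/1000; 187/1000+117/500→421/1000; 279/1000+3/10→579/1000; 421/1000+579/1000→1. L = 261/100 ≈ 2.6100.
L − H = 2.6100 − 2.5819 = 0.028 bits.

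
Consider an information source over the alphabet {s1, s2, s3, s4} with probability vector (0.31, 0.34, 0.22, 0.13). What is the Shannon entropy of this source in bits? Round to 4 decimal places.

H = −Σ pᵢ log₂ pᵢ.
−0.31·log₂(0.31) = 0.5238
−0.34·log₂(0.34) = 0.5292
−0.22·log₂(0.22) = 0.4806
−0.13·log₂(0.13) = 0.3826
Sum ≈ 1.9162 → 1.9162 bits.

1.9162 bits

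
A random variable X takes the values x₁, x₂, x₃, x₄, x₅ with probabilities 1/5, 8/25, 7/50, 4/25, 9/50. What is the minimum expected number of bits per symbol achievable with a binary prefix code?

2.3 bits/symbol

Repeatedly combine the two least-probable nodes; the expected code length is the sum of the merged weights.
merge 7/50 + 4/25 → 3/10
merge 9/50 + 1/5 → 19/50
merge 3/10 + 8/25 → 31/50
merge 19/50 + 31/50 → 1
L = 3/10 + 19/50 + 31/50 + 1 = 23/10 = 2.3 bits/symbol.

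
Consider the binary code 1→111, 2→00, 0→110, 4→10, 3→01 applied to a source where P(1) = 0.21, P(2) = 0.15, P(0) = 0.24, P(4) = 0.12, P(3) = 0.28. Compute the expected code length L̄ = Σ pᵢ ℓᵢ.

2.45 bits/symbol

L̄ = Σ pᵢ·ℓᵢ = 0.21·3 + 0.15·2 + 0.24·3 + 0.12·2 + 0.28·2 = 2.45 bits/symbol.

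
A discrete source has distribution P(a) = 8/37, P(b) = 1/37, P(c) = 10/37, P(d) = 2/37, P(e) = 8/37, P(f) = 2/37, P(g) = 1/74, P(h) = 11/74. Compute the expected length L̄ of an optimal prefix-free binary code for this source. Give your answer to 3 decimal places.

2.581 bits/symbol

Repeatedly combine the two least-probable nodes; the expected code length is the sum of the merged weights.
merge 1/74 + 1/37 → 3/74
merge 3/74 + 2/37 → 7/74
merge 2/37 + 7/74 → 11/74
merge 11/74 + 11/74 → 11/37
merge 8/37 + 8/37 → 16/37
merge 10/37 + 11/37 → 21/37
merge 16/37 + 21/37 → 1
L = 3/74 + 7/74 + 11/74 + 11/37 + 16/37 + 21/37 + 1 = 191/74 ≈ 2.581 bits/symbol.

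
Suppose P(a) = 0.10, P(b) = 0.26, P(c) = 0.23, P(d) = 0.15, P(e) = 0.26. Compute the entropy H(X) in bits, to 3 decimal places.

H = −Σ pᵢ log₂ pᵢ.
−0.10·log₂(0.10) = 0.3322
−0.26·log₂(0.26) = 0.5053
−0.23·log₂(0.23) = 0.4877
−0.15·log₂(0.15) = 0.4105
−0.26·log₂(0.26) = 0.5053
Sum ≈ 2.2410 → 2.241 bits.

2.241 bits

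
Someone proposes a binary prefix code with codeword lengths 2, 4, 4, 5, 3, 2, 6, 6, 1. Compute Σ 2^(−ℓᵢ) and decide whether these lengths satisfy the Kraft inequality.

With common denominator 2^6 = 64: Σ 2^(−ℓᵢ) = 16/64 + 4/64 + 4/64 + 2/64 + 8/64 + 16/64 + 1/64 + 1/64 + 32/64 = 84/64 = 1.3125.
Kraft's inequality requires Σ ≤ 1; here Σ = 1.3125 > 1, so no such prefix code exists.

1.3125; no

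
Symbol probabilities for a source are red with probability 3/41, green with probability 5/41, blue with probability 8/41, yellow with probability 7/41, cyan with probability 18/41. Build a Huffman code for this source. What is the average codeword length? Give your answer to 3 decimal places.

Repeatedly combine the two least-probable nodes; the expected code length is the sum of the merged weights.
merge 3/41 + 5/41 → 8/41
merge 7/41 + 8/41 → 15/41
merge 8/41 + 15/41 → 23/41
merge 18/41 + 23/41 → 1
L = 8/41 + 15/41 + 23/41 + 1 = 87/41 ≈ 2.122 bits/symbol.

2.122 bits/symbol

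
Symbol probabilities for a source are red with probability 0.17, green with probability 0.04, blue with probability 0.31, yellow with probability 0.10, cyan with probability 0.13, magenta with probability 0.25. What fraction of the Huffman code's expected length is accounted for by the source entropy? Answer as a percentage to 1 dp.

Entropy H = −Σ p log₂ p ≈ 2.3590 bits.
Huffman merges: 1/25+1/10→7/50; 13/100+7/50→27/100; 17/100+1/4→21/50; 27/100+31/100→29/50; 21/50+29/50→1. L = 241/100 ≈ 2.4100.
Efficiency = H/L = 2.3590/2.4100 = 97.9%.

97.9%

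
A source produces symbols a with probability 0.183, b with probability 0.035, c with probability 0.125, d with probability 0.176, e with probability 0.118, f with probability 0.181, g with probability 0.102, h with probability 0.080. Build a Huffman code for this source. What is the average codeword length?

Repeatedly combine the two least-probable nodes; the expected code length is the sum of the merged weights.
merge 7/200 + 2/25 → 23/200
merge 51/500 + 23/200 → 217/1000
merge 59/500 + 1/8 → 243/1000
merge 22/125 + 181/1000 → 357/1000
merge 183/1000 + 217/1000 → 2/5
merge 243/1000 + 357/1000 → 3/5
merge 2/5 + 3/5 → 1
L = 23/200 + 217/1000 + 243/1000 + 357/1000 + 2/5 + 3/5 + 1 = 733/250 = 2.932 bits/symbol.

2.932 bits/symbol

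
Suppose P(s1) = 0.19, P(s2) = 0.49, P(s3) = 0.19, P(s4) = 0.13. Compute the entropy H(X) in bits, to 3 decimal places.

1.797 bits

H = −Σ pᵢ log₂ pᵢ.
−0.19·log₂(0.19) = 0.4552
−0.49·log₂(0.49) = 0.5043
−0.19·log₂(0.19) = 0.4552
−0.13·log₂(0.13) = 0.3826
Sum ≈ 1.7974 → 1.797 bits.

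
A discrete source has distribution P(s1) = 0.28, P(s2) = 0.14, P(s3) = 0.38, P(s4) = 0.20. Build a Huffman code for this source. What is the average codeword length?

Repeatedly combine the two least-probable nodes; the expected code length is the sum of the merged weights.
merge 7/50 + 1/5 → 17/50
merge 7/25 + 17/50 → 31/50
merge 19/50 + 31/50 → 1
L = 17/50 + 31/50 + 1 = 49/25 = 1.96 bits/symbol.

1.96 bits/symbol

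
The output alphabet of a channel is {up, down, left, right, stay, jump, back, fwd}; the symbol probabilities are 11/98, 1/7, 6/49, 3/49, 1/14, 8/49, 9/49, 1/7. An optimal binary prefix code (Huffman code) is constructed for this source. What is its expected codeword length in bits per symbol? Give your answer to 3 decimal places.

Repeatedly combine the two least-probable nodes; the expected code length is the sum of the merged weights.
merge 3/49 + 1/14 → 13/98
merge 11/98 + 6/49 → 23/98
merge 13/98 + 1/7 → 27/98
merge 1/7 + 8/49 → 15/49
merge 9/49 + 23/98 → 41/98
merge 27/98 + 15/49 → 57/98
merge 41/98 + 57/98 → 1
L = 13/98 + 23/98 + 27/98 + 15/49 + 41/98 + 57/98 + 1 = 289/98 ≈ 2.949 bits/symbol.

2.949 bits/symbol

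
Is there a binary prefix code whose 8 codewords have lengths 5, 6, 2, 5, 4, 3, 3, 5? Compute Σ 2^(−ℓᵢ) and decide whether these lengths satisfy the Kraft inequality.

With common denominator 2^6 = 64: Σ 2^(−ℓᵢ) = 2/64 + 1/64 + 16/64 + 2/64 + 4/64 + 8/64 + 8/64 + 2/64 = 43/64 = 0.671875.
Kraft's inequality requires Σ ≤ 1; here Σ = 0.671875 ≤ 1, so such a prefix code exists.

0.671875; yes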